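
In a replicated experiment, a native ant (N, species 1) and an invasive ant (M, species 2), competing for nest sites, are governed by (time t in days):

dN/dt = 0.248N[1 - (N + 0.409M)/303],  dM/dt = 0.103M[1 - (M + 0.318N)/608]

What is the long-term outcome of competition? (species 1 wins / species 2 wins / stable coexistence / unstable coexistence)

stable coexistence

Compare the nullcline intercepts: K1/α12 = 303/0.409 = 741 > K2 = 608; K2/α21 = 608/0.318 = 1910 > K1 = 303.
Since both inequalities hold, each species can invade when rare, so the interior equilibrium is stable.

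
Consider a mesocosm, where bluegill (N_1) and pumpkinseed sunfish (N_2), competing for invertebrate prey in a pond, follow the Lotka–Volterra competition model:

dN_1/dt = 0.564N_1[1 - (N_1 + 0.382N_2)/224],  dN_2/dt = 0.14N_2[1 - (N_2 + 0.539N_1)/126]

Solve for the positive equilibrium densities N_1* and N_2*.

N_1* ≈ 221, N_2* ≈ 6.63

Setting both brackets to zero gives the nullclines N_1 + 0.382N_2 = 224 and 0.539N_1 + N_2 = 126.
Substituting N_2 = 126 - 0.539N_1 into the first: N_1(1 - 0.382·0.539) = 224 - 0.382·126.
So N_1* = 176/0.794 = 221, and then N_2* = 126 - 0.539·221 = 6.63.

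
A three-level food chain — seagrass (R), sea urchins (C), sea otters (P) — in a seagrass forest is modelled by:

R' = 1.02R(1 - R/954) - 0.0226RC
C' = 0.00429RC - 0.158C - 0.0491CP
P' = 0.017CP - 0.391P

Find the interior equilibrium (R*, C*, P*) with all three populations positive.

R* ≈ 468, C* ≈ 23, P* ≈ 37.7

From dP/dt = 0: 0.017C* = 0.391, so C* = 23.
From dR/dt = 0: 1.02(1 - R*/954) = 0.0226·23, giving R* = 954·(1 - 0.51) = 468.
From dC/dt = 0: 0.00429·468 - 0.158 = 0.0491P*, so P* = 1.85/0.0491 = 37.7.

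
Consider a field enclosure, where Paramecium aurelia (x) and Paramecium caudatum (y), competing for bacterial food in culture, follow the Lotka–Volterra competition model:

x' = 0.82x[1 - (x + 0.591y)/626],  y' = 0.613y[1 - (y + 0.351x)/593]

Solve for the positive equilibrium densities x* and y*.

Setting both brackets to zero gives the nullclines x + 0.591y = 626 and 0.351x + y = 593.
Substituting y = 593 - 0.351x into the first: x(1 - 0.591·0.351) = 626 - 0.591·593.
So x* = 276/0.793 = 348, and then y* = 593 - 0.351·348 = 471.

x* ≈ 348, y* ≈ 471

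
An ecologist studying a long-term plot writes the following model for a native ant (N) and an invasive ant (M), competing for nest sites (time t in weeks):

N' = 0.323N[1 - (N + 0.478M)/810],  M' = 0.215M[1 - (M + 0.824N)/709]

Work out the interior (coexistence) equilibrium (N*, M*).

N* ≈ 777, M* ≈ 68.6

Setting both brackets to zero gives the nullclines N + 0.478M = 810 and 0.824N + M = 709.
Substituting M = 709 - 0.824N into the first: N(1 - 0.478·0.824) = 810 - 0.478·709.
So N* = 471/0.606 = 777, and then M* = 709 - 0.824·777 = 68.6.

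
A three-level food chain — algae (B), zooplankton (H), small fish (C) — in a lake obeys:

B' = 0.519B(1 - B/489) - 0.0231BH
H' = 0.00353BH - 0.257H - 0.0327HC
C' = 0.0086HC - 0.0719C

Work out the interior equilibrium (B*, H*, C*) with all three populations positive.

From dC/dt = 0: 0.0086H* = 0.0719, so H* = 8.36.
From dB/dt = 0: 0.519(1 - B*/489) = 0.0231·8.36, giving B* = 489·(1 - 0.372) = 307.
From dH/dt = 0: 0.00353·307 - 0.257 = 0.0327C*, so C* = 0.827/0.0327 = 25.3.

B* ≈ 307, H* ≈ 8.36, C* ≈ 25.3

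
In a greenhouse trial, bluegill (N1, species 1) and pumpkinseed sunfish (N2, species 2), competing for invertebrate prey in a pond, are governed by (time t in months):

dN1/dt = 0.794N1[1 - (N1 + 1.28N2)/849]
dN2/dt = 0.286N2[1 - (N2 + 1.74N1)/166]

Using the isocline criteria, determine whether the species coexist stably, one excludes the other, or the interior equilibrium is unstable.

Compare the nullcline intercepts: K1/α12 = 849/1.28 = 663 > K2 = 166; K2/α21 = 166/1.74 = 95.4 < K1 = 849.
Since the inequalities point opposite ways, species 1 can invade but species 2 cannot.

species 1 excludes species 2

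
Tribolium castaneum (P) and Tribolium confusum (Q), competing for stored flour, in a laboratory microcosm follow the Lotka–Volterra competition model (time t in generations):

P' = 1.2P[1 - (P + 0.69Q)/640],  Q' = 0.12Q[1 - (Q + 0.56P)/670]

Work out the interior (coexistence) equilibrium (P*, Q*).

P* ≈ 290, Q* ≈ 508

Setting both brackets to zero gives the nullclines P + 0.69Q = 640 and 0.56P + Q = 670.
Substituting Q = 670 - 0.56P into the first: P(1 - 0.69·0.56) = 640 - 0.69·670.
So P* = 178/0.614 = 290, and then Q* = 670 - 0.56·290 = 508.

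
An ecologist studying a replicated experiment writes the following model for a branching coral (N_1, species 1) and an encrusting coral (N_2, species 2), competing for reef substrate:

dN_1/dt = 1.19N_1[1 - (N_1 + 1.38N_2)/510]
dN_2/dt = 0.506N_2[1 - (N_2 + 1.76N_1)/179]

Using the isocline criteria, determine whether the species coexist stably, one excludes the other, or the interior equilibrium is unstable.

Compare the nullcline intercepts: K1/α12 = 510/1.38 = 370 > K2 = 179; K2/α21 = 179/1.76 = 102 < K1 = 510.
Since the inequalities point opposite ways, species 1 can invade but species 2 cannot.

species 1 excludes species 2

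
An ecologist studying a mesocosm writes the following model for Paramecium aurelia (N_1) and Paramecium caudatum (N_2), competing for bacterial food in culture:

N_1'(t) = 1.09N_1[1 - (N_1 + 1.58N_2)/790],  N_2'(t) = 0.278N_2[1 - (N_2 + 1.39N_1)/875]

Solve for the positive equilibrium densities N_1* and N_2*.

N_1* ≈ 495, N_2* ≈ 187

Setting both brackets to zero gives the nullclines N_1 + 1.58N_2 = 790 and 1.39N_1 + N_2 = 875.
Substituting N_2 = 875 - 1.39N_1 into the first: N_1(1 - 1.58·1.39) = 790 - 1.58·875.
So N_1* = -592/-1.2 = 495, and then N_2* = 875 - 1.39·495 = 187.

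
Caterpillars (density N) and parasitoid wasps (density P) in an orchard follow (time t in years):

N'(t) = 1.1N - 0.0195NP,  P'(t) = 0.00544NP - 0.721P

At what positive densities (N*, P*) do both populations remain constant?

N* ≈ 133, P* ≈ 56.4

Set dP/dt = 0 with P > 0: 0.00544N - 0.721 = 0, so N* = 0.721/0.00544 = 133.
Set dN/dt = 0 with N > 0: 1.1 - 0.0195P = 0, so P* = 1.1/0.0195 = 56.4.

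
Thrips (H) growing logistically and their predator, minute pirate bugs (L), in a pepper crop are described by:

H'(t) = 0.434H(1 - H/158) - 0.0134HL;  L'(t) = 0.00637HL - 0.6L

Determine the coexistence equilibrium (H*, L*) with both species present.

H* ≈ 94.2, L* ≈ 13.1

From dL/dt = 0 with L > 0: 0.00637H* = 0.6, so H* = 94.2.
Substitute into dH/dt = 0: 0.434(1 - 94.2/158) = 0.0134L*.
The bracket is 0.404, giving L* = 0.175/0.0134 = 13.1.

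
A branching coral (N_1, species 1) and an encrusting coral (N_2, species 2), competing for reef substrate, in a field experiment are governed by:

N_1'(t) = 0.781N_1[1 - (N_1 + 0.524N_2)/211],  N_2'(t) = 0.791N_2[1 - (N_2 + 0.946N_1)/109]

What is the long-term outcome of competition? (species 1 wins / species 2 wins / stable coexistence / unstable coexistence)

species 1 excludes species 2

Compare the nullcline intercepts: K1/α12 = 211/0.524 = 403 > K2 = 109; K2/α21 = 109/0.946 = 115 < K1 = 211.
Since the inequalities point opposite ways, species 1 can invade but species 2 cannot.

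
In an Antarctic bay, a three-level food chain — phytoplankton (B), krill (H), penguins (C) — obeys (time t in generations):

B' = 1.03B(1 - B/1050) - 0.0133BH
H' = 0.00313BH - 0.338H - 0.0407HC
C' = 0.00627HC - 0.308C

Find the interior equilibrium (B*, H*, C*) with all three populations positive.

From dC/dt = 0: 0.00627H* = 0.308, so H* = 49.1.
From dB/dt = 0: 1.03(1 - B*/1050) = 0.0133·49.1, giving B* = 1050·(1 - 0.634) = 384.
From dH/dt = 0: 0.00313·384 - 0.338 = 0.0407C*, so C* = 0.864/0.0407 = 21.2.

B* ≈ 384, H* ≈ 49.1, C* ≈ 21.2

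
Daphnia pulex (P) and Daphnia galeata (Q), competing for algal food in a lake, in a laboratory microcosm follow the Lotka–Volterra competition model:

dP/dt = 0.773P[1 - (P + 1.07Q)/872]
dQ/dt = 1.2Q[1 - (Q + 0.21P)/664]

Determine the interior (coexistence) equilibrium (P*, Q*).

Setting both brackets to zero gives the nullclines P + 1.07Q = 872 and 0.21P + Q = 664.
Substituting Q = 664 - 0.21P into the first: P(1 - 1.07·0.21) = 872 - 1.07·664.
So P* = 162/0.775 = 208, and then Q* = 664 - 0.21·208 = 620.

P* ≈ 208, Q* ≈ 620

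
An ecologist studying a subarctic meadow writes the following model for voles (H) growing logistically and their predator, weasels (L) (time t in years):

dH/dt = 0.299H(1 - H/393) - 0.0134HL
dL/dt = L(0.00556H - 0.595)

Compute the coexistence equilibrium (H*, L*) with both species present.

From dL/dt = 0 with L > 0: 0.00556H* = 0.595, so H* = 107.
Substitute into dH/dt = 0: 0.299(1 - 107/393) = 0.0134L*.
The bracket is 0.728, giving L* = 0.218/0.0134 = 16.2.

H* ≈ 107, L* ≈ 16.2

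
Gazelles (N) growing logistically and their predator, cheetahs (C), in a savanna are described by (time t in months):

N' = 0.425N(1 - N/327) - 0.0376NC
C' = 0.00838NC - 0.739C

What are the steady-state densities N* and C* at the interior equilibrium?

N* ≈ 88.2, C* ≈ 8.25

From dC/dt = 0 with C > 0: 0.00838N* = 0.739, so N* = 88.2.
Substitute into dN/dt = 0: 0.425(1 - 88.2/327) = 0.0376C*.
The bracket is 0.73, giving C* = 0.31/0.0376 = 8.25.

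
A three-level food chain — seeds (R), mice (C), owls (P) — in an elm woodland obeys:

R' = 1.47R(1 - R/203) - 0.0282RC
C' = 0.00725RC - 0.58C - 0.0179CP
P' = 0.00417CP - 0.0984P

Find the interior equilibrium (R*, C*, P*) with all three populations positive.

From dP/dt = 0: 0.00417C* = 0.0984, so C* = 23.6.
From dR/dt = 0: 1.47(1 - R*/203) = 0.0282·23.6, giving R* = 203·(1 - 0.453) = 111.
From dC/dt = 0: 0.00725·111 - 0.58 = 0.0179P*, so P* = 0.226/0.0179 = 12.6.

R* ≈ 111, C* ≈ 23.6, P* ≈ 12.6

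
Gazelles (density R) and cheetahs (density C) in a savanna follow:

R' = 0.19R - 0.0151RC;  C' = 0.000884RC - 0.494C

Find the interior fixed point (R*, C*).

Set dC/dt = 0 with C > 0: 0.000884R - 0.494 = 0, so R* = 0.494/0.000884 = 559.
Set dR/dt = 0 with R > 0: 0.19 - 0.0151C = 0, so C* = 0.19/0.0151 = 12.6.

R* ≈ 559, C* ≈ 12.6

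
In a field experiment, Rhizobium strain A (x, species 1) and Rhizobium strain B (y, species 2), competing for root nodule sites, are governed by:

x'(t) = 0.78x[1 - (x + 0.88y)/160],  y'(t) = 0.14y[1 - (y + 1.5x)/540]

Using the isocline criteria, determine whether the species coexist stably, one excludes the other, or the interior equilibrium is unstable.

species 2 excludes species 1

Compare the nullcline intercepts: K1/α12 = 160/0.88 = 182 < K2 = 540; K2/α21 = 540/1.5 = 360 > K1 = 160.
Since the inequalities point opposite ways, species 2 can invade but species 1 cannot.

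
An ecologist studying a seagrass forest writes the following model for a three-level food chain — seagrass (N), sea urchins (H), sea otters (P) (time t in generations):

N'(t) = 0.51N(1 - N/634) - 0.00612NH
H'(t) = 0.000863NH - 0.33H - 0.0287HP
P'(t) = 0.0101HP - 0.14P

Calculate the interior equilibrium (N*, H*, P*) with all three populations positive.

From dP/dt = 0: 0.0101H* = 0.14, so H* = 13.9.
From dN/dt = 0: 0.51(1 - N*/634) = 0.00612·13.9, giving N* = 634·(1 - 0.166) = 529.
From dH/dt = 0: 0.000863·529 - 0.33 = 0.0287P*, so P* = 0.126/0.0287 = 4.39.

N* ≈ 529, H* ≈ 13.9, P* ≈ 4.39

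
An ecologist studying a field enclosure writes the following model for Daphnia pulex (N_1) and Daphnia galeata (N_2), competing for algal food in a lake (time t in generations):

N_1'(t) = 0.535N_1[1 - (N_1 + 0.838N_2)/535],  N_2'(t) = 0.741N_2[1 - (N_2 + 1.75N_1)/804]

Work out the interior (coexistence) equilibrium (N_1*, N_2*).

N_1* ≈ 297, N_2* ≈ 283

Setting both brackets to zero gives the nullclines N_1 + 0.838N_2 = 535 and 1.75N_1 + N_2 = 804.
Substituting N_2 = 804 - 1.75N_1 into the first: N_1(1 - 0.838·1.75) = 535 - 0.838·804.
So N_1* = -139/-0.466 = 297, and then N_2* = 804 - 1.75·297 = 283.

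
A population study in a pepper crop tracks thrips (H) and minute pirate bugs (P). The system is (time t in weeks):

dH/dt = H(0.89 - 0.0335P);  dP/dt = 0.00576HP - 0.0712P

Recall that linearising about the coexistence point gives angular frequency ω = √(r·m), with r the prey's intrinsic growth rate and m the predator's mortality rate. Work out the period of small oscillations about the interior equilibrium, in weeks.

T ≈ 25 weeks

Here r = 0.89 and m = 0.0712, so r·m = 0.0634.
ω = √0.0634 = 0.252 per week, hence T = 2π/ω ≈ 25 weeks.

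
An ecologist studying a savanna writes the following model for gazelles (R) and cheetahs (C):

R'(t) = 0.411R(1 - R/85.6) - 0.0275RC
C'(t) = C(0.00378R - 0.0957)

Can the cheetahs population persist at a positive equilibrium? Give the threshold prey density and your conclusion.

Threshold R = 25.3; K > 25.3, so yes, the predator persists.

The predator equation gives dC/dt > 0 only when R > 0.0957/0.00378 = 25.3.
Without the predator, R → K = 85.6. Since 85.6 > 25.3, the predator can invade and persist.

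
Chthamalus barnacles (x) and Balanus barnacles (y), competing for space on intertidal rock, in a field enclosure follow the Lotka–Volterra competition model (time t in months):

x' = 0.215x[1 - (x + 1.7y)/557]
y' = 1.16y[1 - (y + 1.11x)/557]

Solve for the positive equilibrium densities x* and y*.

Setting both brackets to zero gives the nullclines x + 1.7y = 557 and 1.11x + y = 557.
Substituting y = 557 - 1.11x into the first: x(1 - 1.7·1.11) = 557 - 1.7·557.
So x* = -390/-0.887 = 440, and then y* = 557 - 1.11·440 = 69.1.

x* ≈ 440, y* ≈ 69.1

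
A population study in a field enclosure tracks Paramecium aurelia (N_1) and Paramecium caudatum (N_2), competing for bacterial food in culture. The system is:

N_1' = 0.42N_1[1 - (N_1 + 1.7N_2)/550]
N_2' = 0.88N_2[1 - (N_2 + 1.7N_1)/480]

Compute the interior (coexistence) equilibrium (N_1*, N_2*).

N_1* ≈ 141, N_2* ≈ 241

Setting both brackets to zero gives the nullclines N_1 + 1.7N_2 = 550 and 1.7N_1 + N_2 = 480.
Substituting N_2 = 480 - 1.7N_1 into the first: N_1(1 - 1.7·1.7) = 550 - 1.7·480.
So N_1* = -266/-1.89 = 141, and then N_2* = 480 - 1.7·141 = 241.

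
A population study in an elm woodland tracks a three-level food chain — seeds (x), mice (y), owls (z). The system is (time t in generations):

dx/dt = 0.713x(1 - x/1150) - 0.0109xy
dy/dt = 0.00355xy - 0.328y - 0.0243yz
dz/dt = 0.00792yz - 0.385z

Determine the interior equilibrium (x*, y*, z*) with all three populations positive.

From dz/dt = 0: 0.00792y* = 0.385, so y* = 48.6.
From dx/dt = 0: 0.713(1 - x*/1150) = 0.0109·48.6, giving x* = 1150·(1 - 0.743) = 295.
From dy/dt = 0: 0.00355·295 - 0.328 = 0.0243z*, so z* = 0.721/0.0243 = 29.7.

x* ≈ 295, y* ≈ 48.6, z* ≈ 29.7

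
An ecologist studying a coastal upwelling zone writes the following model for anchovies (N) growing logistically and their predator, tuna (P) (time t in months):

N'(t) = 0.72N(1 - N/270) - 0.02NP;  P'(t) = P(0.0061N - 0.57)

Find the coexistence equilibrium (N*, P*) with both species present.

From dP/dt = 0 with P > 0: 0.0061N* = 0.57, so N* = 93.4.
Substitute into dN/dt = 0: 0.72(1 - 93.4/270) = 0.02P*.
The bracket is 0.654, giving P* = 0.471/0.02 = 23.5.

N* ≈ 93.4, P* ≈ 23.5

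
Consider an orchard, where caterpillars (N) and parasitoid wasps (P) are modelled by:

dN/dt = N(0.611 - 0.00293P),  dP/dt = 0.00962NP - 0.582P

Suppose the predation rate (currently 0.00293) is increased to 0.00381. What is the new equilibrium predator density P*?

At the interior fixed point, setting dN/dt = 0 with N > 0 fixes P* = (prey growth rate)/(NP coefficient) — independent of the other coefficients.
With the change, P* = 0.611/0.00381 = 160; it falls from 209.

P* ≈ 160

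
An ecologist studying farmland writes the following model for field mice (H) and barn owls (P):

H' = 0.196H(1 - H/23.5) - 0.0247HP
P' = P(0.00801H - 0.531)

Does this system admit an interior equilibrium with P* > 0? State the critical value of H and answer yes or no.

Threshold H = 66.3; K < 66.3, so no, the predator goes extinct.

The predator equation gives dP/dt > 0 only when H > 0.531/0.00801 = 66.3.
Without the predator, H → K = 23.5. Since 23.5 < 66.3, the predator cannot invade.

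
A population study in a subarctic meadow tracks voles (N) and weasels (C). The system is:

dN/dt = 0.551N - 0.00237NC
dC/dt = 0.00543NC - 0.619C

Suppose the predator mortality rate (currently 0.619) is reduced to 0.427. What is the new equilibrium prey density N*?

N* ≈ 78.6

At the interior fixed point, setting dC/dt = 0 with C > 0 fixes N* = (predator death rate)/(NC coefficient) — independent of the other coefficients.
With the change, N* = 0.427/0.00543 = 78.6; it falls from 114.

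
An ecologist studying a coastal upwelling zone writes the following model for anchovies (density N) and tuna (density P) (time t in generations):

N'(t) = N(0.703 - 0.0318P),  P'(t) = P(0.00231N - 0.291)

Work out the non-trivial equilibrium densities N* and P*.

N* ≈ 126, P* ≈ 22.1

Set dP/dt = 0 with P > 0: 0.00231N - 0.291 = 0, so N* = 0.291/0.00231 = 126.
Set dN/dt = 0 with N > 0: 0.703 - 0.0318P = 0, so P* = 0.703/0.0318 = 22.1.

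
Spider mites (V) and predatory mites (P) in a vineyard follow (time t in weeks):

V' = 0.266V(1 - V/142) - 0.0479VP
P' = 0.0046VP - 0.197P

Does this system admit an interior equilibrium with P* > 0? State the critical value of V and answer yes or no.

Threshold V = 42.8; K > 42.8, so yes, the predator persists.

The predator equation gives dP/dt > 0 only when V > 0.197/0.0046 = 42.8.
Without the predator, V → K = 142. Since 142 > 42.8, the predator can invade and persist.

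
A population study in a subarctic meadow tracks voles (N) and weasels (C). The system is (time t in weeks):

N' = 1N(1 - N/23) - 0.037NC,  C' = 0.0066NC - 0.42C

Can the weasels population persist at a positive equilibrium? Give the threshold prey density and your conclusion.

Threshold N = 63.6; K < 63.6, so no, the predator goes extinct.

The predator equation gives dC/dt > 0 only when N > 0.42/0.0066 = 63.6.
Without the predator, N → K = 23. Since 23 < 63.6, the predator cannot invade.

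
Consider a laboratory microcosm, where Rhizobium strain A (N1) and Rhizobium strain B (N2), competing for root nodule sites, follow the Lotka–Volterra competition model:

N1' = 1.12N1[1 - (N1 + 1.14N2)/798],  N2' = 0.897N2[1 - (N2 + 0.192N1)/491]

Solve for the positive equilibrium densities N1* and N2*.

N1* ≈ 305, N2* ≈ 432

Setting both brackets to zero gives the nullclines N1 + 1.14N2 = 798 and 0.192N1 + N2 = 491.
Substituting N2 = 491 - 0.192N1 into the first: N1(1 - 1.14·0.192) = 798 - 1.14·491.
So N1* = 238/0.781 = 305, and then N2* = 491 - 0.192·305 = 432.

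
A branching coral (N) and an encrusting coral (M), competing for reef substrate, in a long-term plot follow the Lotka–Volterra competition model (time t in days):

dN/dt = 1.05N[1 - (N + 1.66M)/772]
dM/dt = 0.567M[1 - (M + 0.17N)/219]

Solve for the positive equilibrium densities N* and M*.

Setting both brackets to zero gives the nullclines N + 1.66M = 772 and 0.17N + M = 219.
Substituting M = 219 - 0.17N into the first: N(1 - 1.66·0.17) = 772 - 1.66·219.
So N* = 408/0.718 = 569, and then M* = 219 - 0.17·569 = 122.

N* ≈ 569, M* ≈ 122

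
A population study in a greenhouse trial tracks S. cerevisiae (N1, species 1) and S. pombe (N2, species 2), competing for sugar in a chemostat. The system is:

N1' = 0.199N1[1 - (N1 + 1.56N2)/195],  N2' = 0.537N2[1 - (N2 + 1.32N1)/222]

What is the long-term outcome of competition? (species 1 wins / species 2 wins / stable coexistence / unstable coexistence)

Compare the nullcline intercepts: K1/α12 = 195/1.56 = 125 < K2 = 222; K2/α21 = 222/1.32 = 168 < K1 = 195.
Since both are reversed, neither can invade when rare; the interior point is a saddle.

unstable coexistence (outcome depends on initial conditions)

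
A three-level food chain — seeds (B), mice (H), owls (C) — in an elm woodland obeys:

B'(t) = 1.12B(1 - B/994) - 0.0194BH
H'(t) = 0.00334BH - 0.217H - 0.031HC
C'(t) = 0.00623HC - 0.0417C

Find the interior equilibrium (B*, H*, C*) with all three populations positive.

From dC/dt = 0: 0.00623H* = 0.0417, so H* = 6.69.
From dB/dt = 0: 1.12(1 - B*/994) = 0.0194·6.69, giving B* = 994·(1 - 0.116) = 879.
From dH/dt = 0: 0.00334·879 - 0.217 = 0.031C*, so C* = 2.72/0.031 = 87.7.

B* ≈ 879, H* ≈ 6.69, C* ≈ 87.7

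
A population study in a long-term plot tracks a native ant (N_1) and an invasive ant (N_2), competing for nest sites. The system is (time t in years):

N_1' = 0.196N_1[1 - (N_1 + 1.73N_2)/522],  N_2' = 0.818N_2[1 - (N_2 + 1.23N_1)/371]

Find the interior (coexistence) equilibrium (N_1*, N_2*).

N_1* ≈ 106, N_2* ≈ 240

Setting both brackets to zero gives the nullclines N_1 + 1.73N_2 = 522 and 1.23N_1 + N_2 = 371.
Substituting N_2 = 371 - 1.23N_1 into the first: N_1(1 - 1.73·1.23) = 522 - 1.73·371.
So N_1* = -120/-1.13 = 106, and then N_2* = 371 - 1.23·106 = 240.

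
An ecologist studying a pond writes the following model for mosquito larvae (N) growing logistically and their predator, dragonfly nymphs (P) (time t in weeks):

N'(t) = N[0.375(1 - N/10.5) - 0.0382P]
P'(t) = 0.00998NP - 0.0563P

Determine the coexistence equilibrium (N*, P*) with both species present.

N* ≈ 5.64, P* ≈ 4.54

From dP/dt = 0 with P > 0: 0.00998N* = 0.0563, so N* = 5.64.
Substitute into dN/dt = 0: 0.375(1 - 5.64/10.5) = 0.0382P*.
The bracket is 0.463, giving P* = 0.174/0.0382 = 4.54.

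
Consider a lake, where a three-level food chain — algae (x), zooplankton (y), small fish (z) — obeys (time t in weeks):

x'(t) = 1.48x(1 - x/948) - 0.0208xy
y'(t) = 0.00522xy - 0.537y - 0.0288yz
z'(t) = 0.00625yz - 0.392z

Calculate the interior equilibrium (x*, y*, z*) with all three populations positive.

x* ≈ 112, y* ≈ 62.7, z* ≈ 1.72

From dz/dt = 0: 0.00625y* = 0.392, so y* = 62.7.
From dx/dt = 0: 1.48(1 - x*/948) = 0.0208·62.7, giving x* = 948·(1 - 0.881) = 112.
From dy/dt = 0: 0.00522·112 - 0.537 = 0.0288z*, so z* = 0.0496/0.0288 = 1.72.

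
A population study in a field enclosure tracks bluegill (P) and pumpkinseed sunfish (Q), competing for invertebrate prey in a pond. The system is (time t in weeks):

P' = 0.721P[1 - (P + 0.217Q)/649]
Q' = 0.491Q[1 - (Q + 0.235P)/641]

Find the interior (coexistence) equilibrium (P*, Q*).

P* ≈ 537, Q* ≈ 515

Setting both brackets to zero gives the nullclines P + 0.217Q = 649 and 0.235P + Q = 641.
Substituting Q = 641 - 0.235P into the first: P(1 - 0.217·0.235) = 649 - 0.217·641.
So P* = 510/0.949 = 537, and then Q* = 641 - 0.235·537 = 515.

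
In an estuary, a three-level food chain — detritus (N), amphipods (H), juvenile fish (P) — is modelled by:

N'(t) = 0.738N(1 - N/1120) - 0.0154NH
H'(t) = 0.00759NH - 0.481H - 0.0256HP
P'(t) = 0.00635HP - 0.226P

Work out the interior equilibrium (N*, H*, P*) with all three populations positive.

From dP/dt = 0: 0.00635H* = 0.226, so H* = 35.6.
From dN/dt = 0: 0.738(1 - N*/1120) = 0.0154·35.6, giving N* = 1120·(1 - 0.743) = 288.
From dH/dt = 0: 0.00759·288 - 0.481 = 0.0256P*, so P* = 1.71/0.0256 = 66.7.

N* ≈ 288, H* ≈ 35.6, P* ≈ 66.7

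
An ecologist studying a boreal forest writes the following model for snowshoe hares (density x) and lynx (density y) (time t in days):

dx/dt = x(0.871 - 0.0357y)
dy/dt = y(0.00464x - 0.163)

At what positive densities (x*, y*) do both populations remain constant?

x* ≈ 35.1, y* ≈ 24.4

Set dy/dt = 0 with y > 0: 0.00464x - 0.163 = 0, so x* = 0.163/0.00464 = 35.1.
Set dx/dt = 0 with x > 0: 0.871 - 0.0357y = 0, so y* = 0.871/0.0357 = 24.4.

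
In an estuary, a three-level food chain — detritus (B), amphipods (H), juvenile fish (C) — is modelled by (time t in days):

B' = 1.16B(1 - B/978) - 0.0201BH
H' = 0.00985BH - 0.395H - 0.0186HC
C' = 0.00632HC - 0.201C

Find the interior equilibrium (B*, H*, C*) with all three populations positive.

From dC/dt = 0: 0.00632H* = 0.201, so H* = 31.8.
From dB/dt = 0: 1.16(1 - B*/978) = 0.0201·31.8, giving B* = 978·(1 - 0.551) = 439.
From dH/dt = 0: 0.00985·439 - 0.395 = 0.0186C*, so C* = 3.93/0.0186 = 211.

B* ≈ 439, H* ≈ 31.8, C* ≈ 211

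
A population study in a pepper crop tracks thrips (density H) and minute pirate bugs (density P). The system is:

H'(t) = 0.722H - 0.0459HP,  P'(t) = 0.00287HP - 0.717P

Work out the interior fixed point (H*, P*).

Set dP/dt = 0 with P > 0: 0.00287H - 0.717 = 0, so H* = 0.717/0.00287 = 250.
Set dH/dt = 0 with H > 0: 0.722 - 0.0459P = 0, so P* = 0.722/0.0459 = 15.7.

H* ≈ 250, P* ≈ 15.7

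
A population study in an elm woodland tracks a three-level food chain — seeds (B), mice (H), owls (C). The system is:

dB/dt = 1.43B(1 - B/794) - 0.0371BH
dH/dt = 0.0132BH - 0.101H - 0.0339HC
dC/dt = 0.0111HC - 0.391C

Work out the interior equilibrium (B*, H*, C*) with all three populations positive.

B* ≈ 68.4, H* ≈ 35.2, C* ≈ 23.6

From dC/dt = 0: 0.0111H* = 0.391, so H* = 35.2.
From dB/dt = 0: 1.43(1 - B*/794) = 0.0371·35.2, giving B* = 794·(1 - 0.914) = 68.4.
From dH/dt = 0: 0.0132·68.4 - 0.101 = 0.0339C*, so C* = 0.802/0.0339 = 23.6.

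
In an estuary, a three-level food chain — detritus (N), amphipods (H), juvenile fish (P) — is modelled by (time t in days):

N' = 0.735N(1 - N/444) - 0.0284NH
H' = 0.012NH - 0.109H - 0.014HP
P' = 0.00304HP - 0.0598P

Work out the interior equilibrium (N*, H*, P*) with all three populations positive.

N* ≈ 107, H* ≈ 19.7, P* ≈ 83.5

From dP/dt = 0: 0.00304H* = 0.0598, so H* = 19.7.
From dN/dt = 0: 0.735(1 - N*/444) = 0.0284·19.7, giving N* = 444·(1 - 0.76) = 107.
From dH/dt = 0: 0.012·107 - 0.109 = 0.014P*, so P* = 1.17/0.014 = 83.5.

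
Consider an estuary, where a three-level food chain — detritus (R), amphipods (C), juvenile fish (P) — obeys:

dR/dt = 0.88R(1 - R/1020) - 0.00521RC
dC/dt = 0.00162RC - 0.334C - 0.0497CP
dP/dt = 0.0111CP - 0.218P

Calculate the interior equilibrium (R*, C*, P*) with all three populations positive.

From dP/dt = 0: 0.0111C* = 0.218, so C* = 19.6.
From dR/dt = 0: 0.88(1 - R*/1020) = 0.00521·19.6, giving R* = 1020·(1 - 0.116) = 901.
From dC/dt = 0: 0.00162·901 - 0.334 = 0.0497P*, so P* = 1.13/0.0497 = 22.7.

R* ≈ 901, C* ≈ 19.6, P* ≈ 22.7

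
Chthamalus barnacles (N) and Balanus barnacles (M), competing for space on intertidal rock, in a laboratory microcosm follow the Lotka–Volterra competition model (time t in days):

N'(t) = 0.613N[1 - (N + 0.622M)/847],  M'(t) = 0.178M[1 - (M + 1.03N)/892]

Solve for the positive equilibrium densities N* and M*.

N* ≈ 813, M* ≈ 54.5

Setting both brackets to zero gives the nullclines N + 0.622M = 847 and 1.03N + M = 892.
Substituting M = 892 - 1.03N into the first: N(1 - 0.622·1.03) = 847 - 0.622·892.
So N* = 292/0.359 = 813, and then M* = 892 - 1.03·813 = 54.5.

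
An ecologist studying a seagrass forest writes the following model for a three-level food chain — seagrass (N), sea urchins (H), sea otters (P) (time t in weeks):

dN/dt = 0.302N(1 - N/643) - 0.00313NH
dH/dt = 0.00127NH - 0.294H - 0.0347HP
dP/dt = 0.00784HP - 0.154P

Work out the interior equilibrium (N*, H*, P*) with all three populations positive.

N* ≈ 512, H* ≈ 19.6, P* ≈ 10.3

From dP/dt = 0: 0.00784H* = 0.154, so H* = 19.6.
From dN/dt = 0: 0.302(1 - N*/643) = 0.00313·19.6, giving N* = 643·(1 - 0.204) = 512.
From dH/dt = 0: 0.00127·512 - 0.294 = 0.0347P*, so P* = 0.356/0.0347 = 10.3.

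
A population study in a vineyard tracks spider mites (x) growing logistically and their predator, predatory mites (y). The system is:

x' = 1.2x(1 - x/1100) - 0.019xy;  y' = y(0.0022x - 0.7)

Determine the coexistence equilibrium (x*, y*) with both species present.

x* ≈ 318, y* ≈ 44.9

From dy/dt = 0 with y > 0: 0.0022x* = 0.7, so x* = 318.
Substitute into dx/dt = 0: 1.2(1 - 318/1100) = 0.019y*.
The bracket is 0.711, giving y* = 0.853/0.019 = 44.9.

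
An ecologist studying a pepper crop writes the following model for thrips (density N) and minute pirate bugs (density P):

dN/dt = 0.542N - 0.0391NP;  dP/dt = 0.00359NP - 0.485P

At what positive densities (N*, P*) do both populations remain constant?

Set dP/dt = 0 with P > 0: 0.00359N - 0.485 = 0, so N* = 0.485/0.00359 = 135.
Set dN/dt = 0 with N > 0: 0.542 - 0.0391P = 0, so P* = 0.542/0.0391 = 13.9.

N* ≈ 135, P* ≈ 13.9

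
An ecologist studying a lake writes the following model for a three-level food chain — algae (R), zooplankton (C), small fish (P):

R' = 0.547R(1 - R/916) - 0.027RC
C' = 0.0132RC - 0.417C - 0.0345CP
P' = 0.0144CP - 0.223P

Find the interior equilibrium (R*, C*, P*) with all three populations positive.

R* ≈ 216, C* ≈ 15.5, P* ≈ 70.5

From dP/dt = 0: 0.0144C* = 0.223, so C* = 15.5.
From dR/dt = 0: 0.547(1 - R*/916) = 0.027·15.5, giving R* = 916·(1 - 0.764) = 216.
From dC/dt = 0: 0.0132·216 - 0.417 = 0.0345P*, so P* = 2.43/0.0345 = 70.5.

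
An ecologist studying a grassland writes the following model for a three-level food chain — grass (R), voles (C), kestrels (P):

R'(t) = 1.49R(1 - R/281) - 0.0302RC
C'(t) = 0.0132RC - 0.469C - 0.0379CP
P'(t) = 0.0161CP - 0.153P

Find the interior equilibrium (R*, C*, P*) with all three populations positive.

R* ≈ 227, C* ≈ 9.5, P* ≈ 66.6

From dP/dt = 0: 0.0161C* = 0.153, so C* = 9.5.
From dR/dt = 0: 1.49(1 - R*/281) = 0.0302·9.5, giving R* = 281·(1 - 0.193) = 227.
From dC/dt = 0: 0.0132·227 - 0.469 = 0.0379P*, so P* = 2.53/0.0379 = 66.6.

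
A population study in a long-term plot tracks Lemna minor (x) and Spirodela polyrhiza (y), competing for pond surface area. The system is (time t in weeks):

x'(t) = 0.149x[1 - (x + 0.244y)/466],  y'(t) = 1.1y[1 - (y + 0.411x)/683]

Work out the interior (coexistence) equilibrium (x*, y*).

Setting both brackets to zero gives the nullclines x + 0.244y = 466 and 0.411x + y = 683.
Substituting y = 683 - 0.411x into the first: x(1 - 0.244·0.411) = 466 - 0.244·683.
So x* = 299/0.9 = 333, and then y* = 683 - 0.411·333 = 546.

x* ≈ 333, y* ≈ 546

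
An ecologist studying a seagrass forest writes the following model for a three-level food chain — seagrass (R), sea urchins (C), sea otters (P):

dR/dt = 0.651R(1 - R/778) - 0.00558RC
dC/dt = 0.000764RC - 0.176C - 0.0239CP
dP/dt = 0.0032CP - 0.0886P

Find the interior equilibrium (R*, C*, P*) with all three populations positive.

From dP/dt = 0: 0.0032C* = 0.0886, so C* = 27.7.
From dR/dt = 0: 0.651(1 - R*/778) = 0.00558·27.7, giving R* = 778·(1 - 0.237) = 593.
From dC/dt = 0: 0.000764·593 - 0.176 = 0.0239P*, so P* = 0.277/0.0239 = 11.6.

R* ≈ 593, C* ≈ 27.7, P* ≈ 11.6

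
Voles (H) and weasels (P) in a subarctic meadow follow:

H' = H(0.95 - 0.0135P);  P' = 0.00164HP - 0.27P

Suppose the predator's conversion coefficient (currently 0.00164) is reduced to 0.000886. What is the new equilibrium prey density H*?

H* ≈ 305

At the interior fixed point, setting dP/dt = 0 with P > 0 fixes H* = (predator death rate)/(HP coefficient) — independent of the other coefficients.
With the change, H* = 0.27/0.000886 = 305; it rises from 165.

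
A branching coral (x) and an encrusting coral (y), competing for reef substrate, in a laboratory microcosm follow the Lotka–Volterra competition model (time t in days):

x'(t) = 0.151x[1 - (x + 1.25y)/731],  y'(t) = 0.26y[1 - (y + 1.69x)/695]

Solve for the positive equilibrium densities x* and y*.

Setting both brackets to zero gives the nullclines x + 1.25y = 731 and 1.69x + y = 695.
Substituting y = 695 - 1.69x into the first: x(1 - 1.25·1.69) = 731 - 1.25·695.
So x* = -138/-1.11 = 124, and then y* = 695 - 1.69·124 = 486.

x* ≈ 124, y* ≈ 486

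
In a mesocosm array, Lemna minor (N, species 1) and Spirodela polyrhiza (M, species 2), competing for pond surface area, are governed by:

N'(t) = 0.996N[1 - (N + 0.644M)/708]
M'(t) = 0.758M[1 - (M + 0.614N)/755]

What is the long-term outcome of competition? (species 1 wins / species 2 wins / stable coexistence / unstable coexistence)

Compare the nullcline intercepts: K1/α12 = 708/0.644 = 1100 > K2 = 755; K2/α21 = 755/0.614 = 1230 > K1 = 708.
Since both inequalities hold, each species can invade when rare, so the interior equilibrium is stable.

stable coexistence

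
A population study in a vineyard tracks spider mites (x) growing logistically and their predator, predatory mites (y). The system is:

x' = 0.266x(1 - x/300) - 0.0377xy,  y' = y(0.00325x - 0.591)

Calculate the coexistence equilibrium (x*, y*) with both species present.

From dy/dt = 0 with y > 0: 0.00325x* = 0.591, so x* = 182.
Substitute into dx/dt = 0: 0.266(1 - 182/300) = 0.0377y*.
The bracket is 0.394, giving y* = 0.105/0.0377 = 2.78.

x* ≈ 182, y* ≈ 2.78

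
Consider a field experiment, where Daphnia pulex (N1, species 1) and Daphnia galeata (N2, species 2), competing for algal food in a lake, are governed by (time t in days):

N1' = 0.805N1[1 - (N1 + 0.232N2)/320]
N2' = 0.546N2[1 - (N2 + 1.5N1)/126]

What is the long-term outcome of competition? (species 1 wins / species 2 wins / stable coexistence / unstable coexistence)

species 1 excludes species 2

Compare the nullcline intercepts: K1/α12 = 320/0.232 = 1380 > K2 = 126; K2/α21 = 126/1.5 = 84 < K1 = 320.
Since the inequalities point opposite ways, species 1 can invade but species 2 cannot.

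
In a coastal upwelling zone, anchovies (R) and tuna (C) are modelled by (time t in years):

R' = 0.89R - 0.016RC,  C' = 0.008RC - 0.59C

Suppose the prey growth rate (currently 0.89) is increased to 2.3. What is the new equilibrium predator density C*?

At the interior fixed point, setting dR/dt = 0 with R > 0 fixes C* = (prey growth rate)/(RC coefficient) — independent of the other coefficients.
With the change, C* = 2.3/0.016 = 144; it rises from 55.6.

C* ≈ 144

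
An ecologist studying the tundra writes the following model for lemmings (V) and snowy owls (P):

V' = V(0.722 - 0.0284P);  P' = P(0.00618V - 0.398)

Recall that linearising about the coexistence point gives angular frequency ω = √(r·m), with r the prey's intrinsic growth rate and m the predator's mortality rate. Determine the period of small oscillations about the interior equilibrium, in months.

Here r = 0.722 and m = 0.398, so r·m = 0.287.
ω = √0.287 = 0.536 per month, hence T = 2π/ω ≈ 11.7 months.

T ≈ 11.7 months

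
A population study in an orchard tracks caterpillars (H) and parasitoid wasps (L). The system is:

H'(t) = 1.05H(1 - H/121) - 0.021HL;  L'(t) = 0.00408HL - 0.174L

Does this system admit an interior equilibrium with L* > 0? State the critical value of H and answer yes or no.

Threshold H = 42.6; K > 42.6, so yes, the predator persists.

The predator equation gives dL/dt > 0 only when H > 0.174/0.00408 = 42.6.
Without the predator, H → K = 121. Since 121 > 42.6, the predator can invade and persist.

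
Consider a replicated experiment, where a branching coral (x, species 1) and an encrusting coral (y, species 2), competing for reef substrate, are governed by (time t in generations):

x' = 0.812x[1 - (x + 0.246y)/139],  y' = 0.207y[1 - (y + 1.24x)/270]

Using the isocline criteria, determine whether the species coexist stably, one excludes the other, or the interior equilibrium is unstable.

Compare the nullcline intercepts: K1/α12 = 139/0.246 = 565 > K2 = 270; K2/α21 = 270/1.24 = 218 > K1 = 139.
Since both inequalities hold, each species can invade when rare, so the interior equilibrium is stable.

stable coexistence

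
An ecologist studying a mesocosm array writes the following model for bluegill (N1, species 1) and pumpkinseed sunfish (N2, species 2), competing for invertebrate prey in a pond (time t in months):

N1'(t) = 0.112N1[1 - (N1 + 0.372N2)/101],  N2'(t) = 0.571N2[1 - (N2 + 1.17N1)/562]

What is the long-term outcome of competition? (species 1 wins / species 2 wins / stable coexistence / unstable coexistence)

species 2 excludes species 1

Compare the nullcline intercepts: K1/α12 = 101/0.372 = 272 < K2 = 562; K2/α21 = 562/1.17 = 480 > K1 = 101.
Since the inequalities point opposite ways, species 2 can invade but species 1 cannot.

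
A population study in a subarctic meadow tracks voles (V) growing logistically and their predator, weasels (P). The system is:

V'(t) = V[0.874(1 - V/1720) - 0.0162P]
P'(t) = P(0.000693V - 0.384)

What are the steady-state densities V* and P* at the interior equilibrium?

From dP/dt = 0 with P > 0: 0.000693V* = 0.384, so V* = 554.
Substitute into dV/dt = 0: 0.874(1 - 554/1720) = 0.0162P*.
The bracket is 0.678, giving P* = 0.592/0.0162 = 36.6.

V* ≈ 554, P* ≈ 36.6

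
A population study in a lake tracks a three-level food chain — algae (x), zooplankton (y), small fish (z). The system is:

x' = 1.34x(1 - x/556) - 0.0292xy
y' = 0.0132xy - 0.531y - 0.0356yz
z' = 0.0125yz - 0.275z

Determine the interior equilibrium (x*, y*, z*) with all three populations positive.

x* ≈ 289, y* ≈ 22, z* ≈ 92.4

From dz/dt = 0: 0.0125y* = 0.275, so y* = 22.
From dx/dt = 0: 1.34(1 - x*/556) = 0.0292·22, giving x* = 556·(1 - 0.479) = 289.
From dy/dt = 0: 0.0132·289 - 0.531 = 0.0356z*, so z* = 3.29/0.0356 = 92.4.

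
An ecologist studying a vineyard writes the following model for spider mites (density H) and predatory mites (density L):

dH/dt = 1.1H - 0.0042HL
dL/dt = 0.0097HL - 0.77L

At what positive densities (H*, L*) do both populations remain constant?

Set dL/dt = 0 with L > 0: 0.0097H - 0.77 = 0, so H* = 0.77/0.0097 = 79.4.
Set dH/dt = 0 with H > 0: 1.1 - 0.0042L = 0, so L* = 1.1/0.0042 = 262.

H* ≈ 79.4, L* ≈ 262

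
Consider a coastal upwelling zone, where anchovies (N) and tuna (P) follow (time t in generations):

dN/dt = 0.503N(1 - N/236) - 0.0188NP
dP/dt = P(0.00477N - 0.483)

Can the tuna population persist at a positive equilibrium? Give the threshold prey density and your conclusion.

Threshold N = 101; K > 101, so yes, the predator persists.

The predator equation gives dP/dt > 0 only when N > 0.483/0.00477 = 101.
Without the predator, N → K = 236. Since 236 > 101, the predator can invade and persist.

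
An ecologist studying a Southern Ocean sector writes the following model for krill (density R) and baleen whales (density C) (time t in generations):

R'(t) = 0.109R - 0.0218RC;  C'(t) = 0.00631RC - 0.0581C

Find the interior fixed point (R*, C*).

R* ≈ 9.21, C* ≈ 5

Set dC/dt = 0 with C > 0: 0.00631R - 0.0581 = 0, so R* = 0.0581/0.00631 = 9.21.
Set dR/dt = 0 with R > 0: 0.109 - 0.0218C = 0, so C* = 0.109/0.0218 = 5.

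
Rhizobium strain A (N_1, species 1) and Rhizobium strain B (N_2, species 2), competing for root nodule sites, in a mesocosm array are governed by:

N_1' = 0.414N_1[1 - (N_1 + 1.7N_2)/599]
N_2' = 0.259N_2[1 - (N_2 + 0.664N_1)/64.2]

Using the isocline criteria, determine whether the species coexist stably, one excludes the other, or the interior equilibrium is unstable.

Compare the nullcline intercepts: K1/α12 = 599/1.7 = 352 > K2 = 64.2; K2/α21 = 64.2/0.664 = 96.7 < K1 = 599.
Since the inequalities point opposite ways, species 1 can invade but species 2 cannot.

species 1 excludes species 2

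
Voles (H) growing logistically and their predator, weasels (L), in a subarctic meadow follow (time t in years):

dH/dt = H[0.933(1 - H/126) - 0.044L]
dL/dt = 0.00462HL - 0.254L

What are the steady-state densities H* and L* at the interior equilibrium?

H* ≈ 55, L* ≈ 12

From dL/dt = 0 with L > 0: 0.00462H* = 0.254, so H* = 55.
Substitute into dH/dt = 0: 0.933(1 - 55/126) = 0.044L*.
The bracket is 0.564, giving L* = 0.526/0.044 = 12.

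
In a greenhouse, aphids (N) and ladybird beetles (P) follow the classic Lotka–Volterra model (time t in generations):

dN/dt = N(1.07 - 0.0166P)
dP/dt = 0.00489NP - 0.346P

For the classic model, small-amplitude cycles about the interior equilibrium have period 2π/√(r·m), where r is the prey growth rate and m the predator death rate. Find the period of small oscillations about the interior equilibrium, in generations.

Here r = 1.07 and m = 0.346, so r·m = 0.37.
ω = √0.37 = 0.608 per generation, hence T = 2π/ω ≈ 10.3 generations.

T ≈ 10.3 generations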